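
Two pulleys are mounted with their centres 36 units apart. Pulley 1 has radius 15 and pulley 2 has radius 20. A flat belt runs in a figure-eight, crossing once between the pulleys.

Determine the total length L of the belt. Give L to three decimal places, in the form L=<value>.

crossed belt: β = asin((r1+r2)/C) = asin(35/36) = 76.4638°
wrap1 = wrap2 = π + 2β = 332.9276°
tangent length = C·cosβ = 8.4261
L = (r1+r2)·wrap + 2·C·cosβ = 35·5.8107 + 2·8.4261 = 220.2262

L=220.226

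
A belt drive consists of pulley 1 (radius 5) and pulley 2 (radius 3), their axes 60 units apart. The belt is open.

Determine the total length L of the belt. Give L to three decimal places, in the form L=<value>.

open belt: β = asin((r2−r1)/C) = asin(-2/60) = -1.9102°
wrap1 = π − 2β = 183.8204°
wrap2 = π + 2β = 176.1796°
tangent length = C·cosβ = 59.9667
L = r1·wrap1 + r2·wrap2 + 2·C·cosβ = 5·3.2083 + 3·3.0749 + 2·59.9667 = 145.1994

L=145.199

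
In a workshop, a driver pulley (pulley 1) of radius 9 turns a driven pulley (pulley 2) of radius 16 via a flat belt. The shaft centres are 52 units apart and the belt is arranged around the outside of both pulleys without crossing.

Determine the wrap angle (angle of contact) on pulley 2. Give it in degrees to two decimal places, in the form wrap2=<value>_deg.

open belt: β = asin((r2−r1)/C) = asin(7/52) = 7.7364°
wrap1 = π − 2β = 164.5272°
wrap2 = π + 2β = 195.4728°

wrap2=195.47_deg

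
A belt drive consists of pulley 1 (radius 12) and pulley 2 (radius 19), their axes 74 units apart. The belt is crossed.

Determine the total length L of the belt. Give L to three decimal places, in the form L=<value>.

L=258.577

crossed belt: β = asin((r1+r2)/C) = asin(31/74) = 24.7664°
wrap1 = wrap2 = π + 2β = 229.5327°
tangent length = C·cosβ = 67.1937
L = (r1+r2)·wrap + 2·C·cosβ = 31·4.0061 + 2·67.1937 = 258.5766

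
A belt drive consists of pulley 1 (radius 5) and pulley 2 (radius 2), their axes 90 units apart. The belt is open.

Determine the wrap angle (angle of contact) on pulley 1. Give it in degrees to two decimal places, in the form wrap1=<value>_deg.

open belt: β = asin((r2−r1)/C) = asin(-3/90) = -1.9102°
wrap1 = π − 2β = 183.8204°
wrap2 = π + 2β = 176.1796°

wrap1=183.82_deg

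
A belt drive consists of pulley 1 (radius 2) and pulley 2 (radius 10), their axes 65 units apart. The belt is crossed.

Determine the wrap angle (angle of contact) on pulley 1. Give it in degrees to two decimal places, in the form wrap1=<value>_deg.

wrap1=201.28_deg

crossed belt: β = asin((r1+r2)/C) = asin(12/65) = 10.6387°
wrap1 = wrap2 = π + 2β = 201.2774°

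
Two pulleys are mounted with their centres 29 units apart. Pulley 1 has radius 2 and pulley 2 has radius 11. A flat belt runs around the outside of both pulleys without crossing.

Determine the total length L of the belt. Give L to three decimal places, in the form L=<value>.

open belt: β = asin((r2−r1)/C) = asin(9/29) = 18.0800°
wrap1 = π − 2β = 143.8400°
wrap2 = π + 2β = 216.1600°
tangent length = C·cosβ = 27.5681
L = r1·wrap1 + r2·wrap2 + 2·C·cosβ = 2·2.5105 + 11·3.7727 + 2·27.5681 = 101.6569

L=101.657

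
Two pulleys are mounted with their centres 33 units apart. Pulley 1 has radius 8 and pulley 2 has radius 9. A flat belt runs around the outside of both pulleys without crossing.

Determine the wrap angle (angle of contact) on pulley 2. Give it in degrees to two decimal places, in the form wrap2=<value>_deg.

open belt: β = asin((r2−r1)/C) = asin(1/33) = 1.7365°
wrap1 = π − 2β = 176.5270°
wrap2 = π + 2β = 183.4730°

wrap2=183.47_deg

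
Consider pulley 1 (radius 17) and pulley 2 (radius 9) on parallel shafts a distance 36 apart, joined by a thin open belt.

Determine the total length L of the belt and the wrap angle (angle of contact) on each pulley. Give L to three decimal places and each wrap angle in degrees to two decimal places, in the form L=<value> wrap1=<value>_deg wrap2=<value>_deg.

open belt: β = asin((r2−r1)/C) = asin(-8/36) = -12.8396°
wrap1 = π − 2β = 205.6792°
wrap2 = π + 2β = 154.3208°
tangent length = C·cosβ = 35.0999
L = r1·wrap1 + r2·wrap2 + 2·C·cosβ = 17·3.5898 + 9·2.6934 + 2·35.0999 = 155.4666

L=155.467 wrap1=205.68_deg wrap2=154.32_deg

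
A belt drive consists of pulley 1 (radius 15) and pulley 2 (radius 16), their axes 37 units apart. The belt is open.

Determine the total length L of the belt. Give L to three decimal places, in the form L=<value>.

L=171.416

open belt: β = asin((r2−r1)/C) = asin(1/37) = 1.5487°
wrap1 = π − 2β = 176.9026°
wrap2 = π + 2β = 183.0974°
tangent length = C·cosβ = 36.9865
L = r1·wrap1 + r2·wrap2 + 2·C·cosβ = 15·3.0875 + 16·3.1957 + 2·36.9865 = 171.4164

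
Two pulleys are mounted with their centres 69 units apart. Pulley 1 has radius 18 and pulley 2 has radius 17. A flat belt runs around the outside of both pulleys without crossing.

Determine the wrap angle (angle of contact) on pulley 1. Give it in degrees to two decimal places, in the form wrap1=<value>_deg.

wrap1=181.66_deg

open belt: β = asin((r2−r1)/C) = asin(-1/69) = -0.8304°
wrap1 = π − 2β = 181.6608°
wrap2 = π + 2β = 178.3392°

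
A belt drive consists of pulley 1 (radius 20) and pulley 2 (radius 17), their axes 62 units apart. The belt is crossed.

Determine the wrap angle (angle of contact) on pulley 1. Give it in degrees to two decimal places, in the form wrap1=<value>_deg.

crossed belt: β = asin((r1+r2)/C) = asin(37/62) = 36.6392°
wrap1 = wrap2 = π + 2β = 253.2784°

wrap1=253.28_deg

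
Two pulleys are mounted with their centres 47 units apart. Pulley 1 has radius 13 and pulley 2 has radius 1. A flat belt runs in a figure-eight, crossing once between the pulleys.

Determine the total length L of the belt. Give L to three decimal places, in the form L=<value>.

L=142.184

crossed belt: β = asin((r1+r2)/C) = asin(14/47) = 17.3299°
wrap1 = wrap2 = π + 2β = 214.6597°
tangent length = C·cosβ = 44.8665
L = (r1+r2)·wrap + 2·C·cosβ = 14·3.7465 + 2·44.8665 = 142.1842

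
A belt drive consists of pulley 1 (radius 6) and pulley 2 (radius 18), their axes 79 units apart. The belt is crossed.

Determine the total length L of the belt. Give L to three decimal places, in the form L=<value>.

L=240.747

crossed belt: β = asin((r1+r2)/C) = asin(24/79) = 17.6858°
wrap1 = wrap2 = π + 2β = 215.3717°
tangent length = C·cosβ = 75.2662
L = (r1+r2)·wrap + 2·C·cosβ = 24·3.7589 + 2·75.2662 = 240.7471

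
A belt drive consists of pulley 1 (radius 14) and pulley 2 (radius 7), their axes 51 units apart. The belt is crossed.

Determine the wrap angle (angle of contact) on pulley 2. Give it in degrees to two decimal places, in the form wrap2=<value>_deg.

crossed belt: β = asin((r1+r2)/C) = asin(21/51) = 24.3157°
wrap1 = wrap2 = π + 2β = 228.6315°

wrap2=228.63_deg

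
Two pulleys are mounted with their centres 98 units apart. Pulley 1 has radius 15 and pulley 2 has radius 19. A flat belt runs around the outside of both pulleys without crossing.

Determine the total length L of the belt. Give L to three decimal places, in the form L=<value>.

open belt: β = asin((r2−r1)/C) = asin(4/98) = 2.3393°
wrap1 = π − 2β = 175.3215°
wrap2 = π + 2β = 184.6785°
tangent length = C·cosβ = 97.9183
L = r1·wrap1 + r2·wrap2 + 2·C·cosβ = 15·3.0599 + 19·3.2232 + 2·97.9183 = 302.9774

L=302.977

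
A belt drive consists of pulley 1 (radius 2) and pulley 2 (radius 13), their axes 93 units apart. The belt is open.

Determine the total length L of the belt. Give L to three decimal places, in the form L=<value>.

open belt: β = asin((r2−r1)/C) = asin(11/93) = 6.7928°
wrap1 = π − 2β = 166.4144°
wrap2 = π + 2β = 193.5856°
tangent length = C·cosβ = 92.3472
L = r1·wrap1 + r2·wrap2 + 2·C·cosβ = 2·2.9045 + 13·3.3787 + 2·92.3472 = 234.4265

L=234.426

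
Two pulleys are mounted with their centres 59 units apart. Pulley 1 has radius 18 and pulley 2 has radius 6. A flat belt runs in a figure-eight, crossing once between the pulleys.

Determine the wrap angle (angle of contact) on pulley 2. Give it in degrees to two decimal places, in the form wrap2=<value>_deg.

crossed belt: β = asin((r1+r2)/C) = asin(24/59) = 24.0027°
wrap1 = wrap2 = π + 2β = 228.0054°

wrap2=228.01_deg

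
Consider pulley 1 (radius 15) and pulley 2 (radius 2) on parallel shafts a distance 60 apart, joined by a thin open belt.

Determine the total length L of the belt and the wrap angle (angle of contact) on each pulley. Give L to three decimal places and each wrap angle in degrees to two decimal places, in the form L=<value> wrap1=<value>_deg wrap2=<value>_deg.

open belt: β = asin((r2−r1)/C) = asin(-13/60) = -12.5133°
wrap1 = π − 2β = 205.0267°
wrap2 = π + 2β = 154.9733°
tangent length = C·cosβ = 58.5747
L = r1·wrap1 + r2·wrap2 + 2·C·cosβ = 15·3.5784 + 2·2.7048 + 2·58.5747 = 176.2349

L=176.235 wrap1=205.03_deg wrap2=154.97_deg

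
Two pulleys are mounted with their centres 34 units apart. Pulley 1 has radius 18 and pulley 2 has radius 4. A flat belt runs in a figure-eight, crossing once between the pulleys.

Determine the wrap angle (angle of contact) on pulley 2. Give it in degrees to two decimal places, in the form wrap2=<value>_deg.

crossed belt: β = asin((r1+r2)/C) = asin(22/34) = 40.3202°
wrap1 = wrap2 = π + 2β = 260.6404°

wrap2=260.64_deg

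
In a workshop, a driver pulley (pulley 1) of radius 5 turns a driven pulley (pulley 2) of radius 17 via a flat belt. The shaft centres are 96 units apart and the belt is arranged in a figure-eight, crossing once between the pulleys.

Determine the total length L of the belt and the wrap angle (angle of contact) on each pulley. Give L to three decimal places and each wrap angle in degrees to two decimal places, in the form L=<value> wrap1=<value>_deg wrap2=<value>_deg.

L=266.179 wrap1=206.50_deg wrap2=206.50_deg

crossed belt: β = asin((r1+r2)/C) = asin(22/96) = 13.2480°
wrap1 = wrap2 = π + 2β = 206.4960°
tangent length = C·cosβ = 93.4452
L = (r1+r2)·wrap + 2·C·cosβ = 22·3.6040 + 2·93.4452 = 266.1791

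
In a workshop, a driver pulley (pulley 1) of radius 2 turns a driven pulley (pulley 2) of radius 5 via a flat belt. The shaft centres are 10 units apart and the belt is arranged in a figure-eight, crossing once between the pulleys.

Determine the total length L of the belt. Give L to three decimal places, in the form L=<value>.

crossed belt: β = asin((r1+r2)/C) = asin(7/10) = 44.4270°
wrap1 = wrap2 = π + 2β = 268.8540°
tangent length = C·cosβ = 7.1414
L = (r1+r2)·wrap + 2·C·cosβ = 7·4.6924 + 2·7.1414 = 47.1296

L=47.130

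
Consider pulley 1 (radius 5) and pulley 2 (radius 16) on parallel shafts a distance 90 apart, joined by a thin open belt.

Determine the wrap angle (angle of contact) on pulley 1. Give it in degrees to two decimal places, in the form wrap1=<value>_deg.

wrap1=165.96_deg

open belt: β = asin((r2−r1)/C) = asin(11/90) = 7.0204°
wrap1 = π − 2β = 165.9593°
wrap2 = π + 2β = 194.0407°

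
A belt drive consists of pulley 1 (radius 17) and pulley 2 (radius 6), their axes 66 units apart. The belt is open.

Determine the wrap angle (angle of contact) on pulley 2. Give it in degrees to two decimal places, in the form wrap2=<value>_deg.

wrap2=160.81_deg

open belt: β = asin((r2−r1)/C) = asin(-11/66) = -9.5941°
wrap1 = π − 2β = 199.1881°
wrap2 = π + 2β = 160.8119°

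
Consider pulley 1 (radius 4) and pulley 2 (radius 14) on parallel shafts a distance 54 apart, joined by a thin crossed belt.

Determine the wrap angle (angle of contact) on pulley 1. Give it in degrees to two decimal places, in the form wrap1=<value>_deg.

crossed belt: β = asin((r1+r2)/C) = asin(18/54) = 19.4712°
wrap1 = wrap2 = π + 2β = 218.9424°

wrap1=218.94_deg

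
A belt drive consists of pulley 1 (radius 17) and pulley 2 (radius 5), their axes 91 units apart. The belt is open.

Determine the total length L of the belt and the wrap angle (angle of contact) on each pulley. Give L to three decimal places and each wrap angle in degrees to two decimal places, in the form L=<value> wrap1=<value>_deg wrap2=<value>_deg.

L=252.700 wrap1=195.16_deg wrap2=164.84_deg

open belt: β = asin((r2−r1)/C) = asin(-12/91) = -7.5776°
wrap1 = π − 2β = 195.1551°
wrap2 = π + 2β = 164.8449°
tangent length = C·cosβ = 90.2053
L = r1·wrap1 + r2·wrap2 + 2·C·cosβ = 17·3.4061 + 5·2.8771 + 2·90.2053 = 252.6998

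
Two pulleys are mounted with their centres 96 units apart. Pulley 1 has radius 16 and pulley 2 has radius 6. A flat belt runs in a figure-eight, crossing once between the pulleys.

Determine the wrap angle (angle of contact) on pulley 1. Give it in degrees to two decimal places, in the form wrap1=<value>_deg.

crossed belt: β = asin((r1+r2)/C) = asin(22/96) = 13.2480°
wrap1 = wrap2 = π + 2β = 206.4960°

wrap1=206.50_deg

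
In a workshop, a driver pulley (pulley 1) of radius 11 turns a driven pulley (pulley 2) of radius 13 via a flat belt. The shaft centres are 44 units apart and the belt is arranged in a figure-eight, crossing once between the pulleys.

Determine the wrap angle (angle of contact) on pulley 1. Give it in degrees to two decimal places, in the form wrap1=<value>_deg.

crossed belt: β = asin((r1+r2)/C) = asin(24/44) = 33.0557°
wrap1 = wrap2 = π + 2β = 246.1115°

wrap1=246.11_deg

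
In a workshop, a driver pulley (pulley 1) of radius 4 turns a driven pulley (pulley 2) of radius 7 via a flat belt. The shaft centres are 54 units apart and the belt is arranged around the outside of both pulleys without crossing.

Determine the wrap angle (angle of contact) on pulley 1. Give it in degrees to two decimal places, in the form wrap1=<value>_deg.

open belt: β = asin((r2−r1)/C) = asin(3/54) = 3.1847°
wrap1 = π − 2β = 173.6305°
wrap2 = π + 2β = 186.3695°

wrap1=173.63_deg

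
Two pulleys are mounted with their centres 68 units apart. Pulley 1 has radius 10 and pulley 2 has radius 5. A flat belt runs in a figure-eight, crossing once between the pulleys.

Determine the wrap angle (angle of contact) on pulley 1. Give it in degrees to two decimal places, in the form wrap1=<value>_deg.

crossed belt: β = asin((r1+r2)/C) = asin(15/68) = 12.7436°
wrap1 = wrap2 = π + 2β = 205.4872°

wrap1=205.49_deg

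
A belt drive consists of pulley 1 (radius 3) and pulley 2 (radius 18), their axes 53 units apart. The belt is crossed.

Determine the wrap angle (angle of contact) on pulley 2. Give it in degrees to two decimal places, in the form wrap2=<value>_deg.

wrap2=226.68_deg

crossed belt: β = asin((r1+r2)/C) = asin(21/53) = 23.3425°
wrap1 = wrap2 = π + 2β = 226.6850°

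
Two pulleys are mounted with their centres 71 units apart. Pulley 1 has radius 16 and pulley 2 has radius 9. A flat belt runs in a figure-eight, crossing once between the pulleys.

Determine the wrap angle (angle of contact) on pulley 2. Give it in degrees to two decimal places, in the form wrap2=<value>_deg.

wrap2=221.23_deg

crossed belt: β = asin((r1+r2)/C) = asin(25/71) = 20.6166°
wrap1 = wrap2 = π + 2β = 221.2332°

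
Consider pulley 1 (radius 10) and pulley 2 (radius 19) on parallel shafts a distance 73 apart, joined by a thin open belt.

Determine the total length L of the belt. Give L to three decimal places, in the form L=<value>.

L=238.217

open belt: β = asin((r2−r1)/C) = asin(9/73) = 7.0819°
wrap1 = π − 2β = 165.8362°
wrap2 = π + 2β = 194.1638°
tangent length = C·cosβ = 72.4431
L = r1·wrap1 + r2·wrap2 + 2·C·cosβ = 10·2.8944 + 19·3.3888 + 2·72.4431 = 238.2172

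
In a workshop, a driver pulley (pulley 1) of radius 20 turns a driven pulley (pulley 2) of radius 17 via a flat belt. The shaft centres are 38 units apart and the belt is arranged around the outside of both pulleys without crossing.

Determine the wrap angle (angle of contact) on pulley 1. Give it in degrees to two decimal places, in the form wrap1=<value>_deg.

wrap1=189.06_deg

open belt: β = asin((r2−r1)/C) = asin(-3/38) = -4.5281°
wrap1 = π − 2β = 189.0561°
wrap2 = π + 2β = 170.9439°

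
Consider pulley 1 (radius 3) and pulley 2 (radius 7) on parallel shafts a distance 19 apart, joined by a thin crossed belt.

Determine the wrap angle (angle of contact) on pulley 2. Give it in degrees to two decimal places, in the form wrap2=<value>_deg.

crossed belt: β = asin((r1+r2)/C) = asin(10/19) = 31.7569°
wrap1 = wrap2 = π + 2β = 243.5137°

wrap2=243.51_deg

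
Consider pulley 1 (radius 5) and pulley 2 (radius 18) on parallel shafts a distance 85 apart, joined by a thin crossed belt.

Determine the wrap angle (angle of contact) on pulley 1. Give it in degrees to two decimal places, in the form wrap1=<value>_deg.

crossed belt: β = asin((r1+r2)/C) = asin(23/85) = 15.6993°
wrap1 = wrap2 = π + 2β = 211.3985°

wrap1=211.40_deg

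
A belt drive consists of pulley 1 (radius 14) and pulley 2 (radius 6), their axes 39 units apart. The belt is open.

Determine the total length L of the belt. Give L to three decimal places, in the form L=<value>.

open belt: β = asin((r2−r1)/C) = asin(-8/39) = -11.8370°
wrap1 = π − 2β = 203.6740°
wrap2 = π + 2β = 156.3260°
tangent length = C·cosβ = 38.1707
L = r1·wrap1 + r2·wrap2 + 2·C·cosβ = 14·3.5548 + 6·2.7284 + 2·38.1707 = 142.4787

L=142.479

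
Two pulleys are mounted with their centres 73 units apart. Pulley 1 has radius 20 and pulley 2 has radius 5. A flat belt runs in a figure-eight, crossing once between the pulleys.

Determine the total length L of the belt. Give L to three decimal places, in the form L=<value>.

crossed belt: β = asin((r1+r2)/C) = asin(25/73) = 20.0272°
wrap1 = wrap2 = π + 2β = 220.0543°
tangent length = C·cosβ = 68.5857
L = (r1+r2)·wrap + 2·C·cosβ = 25·3.8407 + 2·68.5857 = 233.1882

L=233.188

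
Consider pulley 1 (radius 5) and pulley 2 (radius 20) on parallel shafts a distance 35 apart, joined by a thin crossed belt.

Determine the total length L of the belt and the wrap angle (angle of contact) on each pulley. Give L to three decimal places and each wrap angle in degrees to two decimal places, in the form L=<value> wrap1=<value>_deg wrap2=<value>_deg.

crossed belt: β = asin((r1+r2)/C) = asin(25/35) = 45.5847°
wrap1 = wrap2 = π + 2β = 271.1694°
tangent length = C·cosβ = 24.4949
L = (r1+r2)·wrap + 2·C·cosβ = 25·4.7328 + 2·24.4949 = 167.3098

L=167.310 wrap1=271.17_deg wrap2=271.17_deg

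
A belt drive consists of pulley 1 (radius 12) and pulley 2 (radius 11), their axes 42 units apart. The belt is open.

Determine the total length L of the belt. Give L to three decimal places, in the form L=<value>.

L=156.280

open belt: β = asin((r2−r1)/C) = asin(-1/42) = -1.3643°
wrap1 = π − 2β = 182.7286°
wrap2 = π + 2β = 177.2714°
tangent length = C·cosβ = 41.9881
L = r1·wrap1 + r2·wrap2 + 2·C·cosβ = 12·3.1892 + 11·3.0940 + 2·41.9881 = 156.2804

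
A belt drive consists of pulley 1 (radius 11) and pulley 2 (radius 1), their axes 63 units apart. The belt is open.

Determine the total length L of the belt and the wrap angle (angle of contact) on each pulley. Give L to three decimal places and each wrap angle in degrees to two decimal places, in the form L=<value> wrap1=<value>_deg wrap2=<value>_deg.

L=165.290 wrap1=198.27_deg wrap2=161.73_deg

open belt: β = asin((r2−r1)/C) = asin(-10/63) = -9.1332°
wrap1 = π − 2β = 198.2664°
wrap2 = π + 2β = 161.7336°
tangent length = C·cosβ = 62.2013
L = r1·wrap1 + r2·wrap2 + 2·C·cosβ = 11·3.4604 + 1·2.8228 + 2·62.2013 = 165.2898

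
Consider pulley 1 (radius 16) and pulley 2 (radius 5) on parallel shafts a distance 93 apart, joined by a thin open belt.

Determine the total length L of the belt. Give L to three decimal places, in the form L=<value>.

L=253.276

open belt: β = asin((r2−r1)/C) = asin(-11/93) = -6.7928°
wrap1 = π − 2β = 193.5856°
wrap2 = π + 2β = 166.4144°
tangent length = C·cosβ = 92.3472
L = r1·wrap1 + r2·wrap2 + 2·C·cosβ = 16·3.3787 + 5·2.9045 + 2·92.3472 = 253.2760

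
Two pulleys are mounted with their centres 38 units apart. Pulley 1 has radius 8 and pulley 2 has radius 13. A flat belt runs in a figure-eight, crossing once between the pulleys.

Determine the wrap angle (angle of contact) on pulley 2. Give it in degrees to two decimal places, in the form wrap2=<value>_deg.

crossed belt: β = asin((r1+r2)/C) = asin(21/38) = 33.5477°
wrap1 = wrap2 = π + 2β = 247.0955°

wrap2=247.10_deg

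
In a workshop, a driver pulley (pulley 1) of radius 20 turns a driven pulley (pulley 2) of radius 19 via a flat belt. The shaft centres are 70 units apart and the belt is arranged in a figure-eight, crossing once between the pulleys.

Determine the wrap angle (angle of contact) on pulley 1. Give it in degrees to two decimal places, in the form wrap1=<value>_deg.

wrap1=247.72_deg

crossed belt: β = asin((r1+r2)/C) = asin(39/70) = 33.8584°
wrap1 = wrap2 = π + 2β = 247.7169°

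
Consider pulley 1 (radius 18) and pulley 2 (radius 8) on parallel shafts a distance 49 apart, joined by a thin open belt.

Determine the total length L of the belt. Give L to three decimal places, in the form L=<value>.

L=181.729

open belt: β = asin((r2−r1)/C) = asin(-10/49) = -11.7757°
wrap1 = π − 2β = 203.5515°
wrap2 = π + 2β = 156.4485°
tangent length = C·cosβ = 47.9687
L = r1·wrap1 + r2·wrap2 + 2·C·cosβ = 18·3.5526 + 8·2.7305 + 2·47.9687 = 181.7294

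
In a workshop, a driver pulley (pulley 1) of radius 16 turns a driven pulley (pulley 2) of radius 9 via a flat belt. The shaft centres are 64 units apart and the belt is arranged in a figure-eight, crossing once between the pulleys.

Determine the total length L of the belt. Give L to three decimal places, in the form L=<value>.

crossed belt: β = asin((r1+r2)/C) = asin(25/64) = 22.9934°
wrap1 = wrap2 = π + 2β = 225.9868°
tangent length = C·cosβ = 58.9152
L = (r1+r2)·wrap + 2·C·cosβ = 25·3.9442 + 2·58.9152 = 216.4357

L=216.436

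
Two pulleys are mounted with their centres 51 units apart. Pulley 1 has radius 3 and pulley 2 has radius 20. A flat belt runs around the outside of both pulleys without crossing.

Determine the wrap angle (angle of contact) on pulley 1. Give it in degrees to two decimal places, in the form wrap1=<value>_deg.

wrap1=141.06_deg

open belt: β = asin((r2−r1)/C) = asin(17/51) = 19.4712°
wrap1 = π − 2β = 141.0576°
wrap2 = π + 2β = 218.9424°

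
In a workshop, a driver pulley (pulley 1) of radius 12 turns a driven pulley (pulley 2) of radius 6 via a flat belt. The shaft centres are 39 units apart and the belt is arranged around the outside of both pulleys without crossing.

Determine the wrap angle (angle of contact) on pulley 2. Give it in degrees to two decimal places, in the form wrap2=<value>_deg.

wrap2=162.30_deg

open belt: β = asin((r2−r1)/C) = asin(-6/39) = -8.8499°
wrap1 = π − 2β = 197.6998°
wrap2 = π + 2β = 162.3002°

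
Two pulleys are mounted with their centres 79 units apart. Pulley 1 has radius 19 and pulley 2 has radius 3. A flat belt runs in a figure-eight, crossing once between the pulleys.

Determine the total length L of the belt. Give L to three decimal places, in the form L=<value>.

crossed belt: β = asin((r1+r2)/C) = asin(22/79) = 16.1696°
wrap1 = wrap2 = π + 2β = 212.3391°
tangent length = C·cosβ = 75.8749
L = (r1+r2)·wrap + 2·C·cosβ = 22·3.7060 + 2·75.8749 = 233.2822

L=233.282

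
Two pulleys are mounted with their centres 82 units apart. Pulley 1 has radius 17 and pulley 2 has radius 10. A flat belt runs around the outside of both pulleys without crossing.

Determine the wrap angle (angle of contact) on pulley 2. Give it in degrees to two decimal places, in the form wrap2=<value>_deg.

wrap2=170.21_deg

open belt: β = asin((r2−r1)/C) = asin(-7/82) = -4.8971°
wrap1 = π − 2β = 189.7941°
wrap2 = π + 2β = 170.2059°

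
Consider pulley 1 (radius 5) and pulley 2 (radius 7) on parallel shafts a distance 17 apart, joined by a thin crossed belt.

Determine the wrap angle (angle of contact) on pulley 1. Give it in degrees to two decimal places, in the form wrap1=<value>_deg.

crossed belt: β = asin((r1+r2)/C) = asin(12/17) = 44.9009°
wrap1 = wrap2 = π + 2β = 269.8017°

wrap1=269.80_deg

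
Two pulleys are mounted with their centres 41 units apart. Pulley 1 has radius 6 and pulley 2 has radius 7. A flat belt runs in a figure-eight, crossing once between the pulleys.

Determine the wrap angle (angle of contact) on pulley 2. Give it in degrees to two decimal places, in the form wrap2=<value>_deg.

wrap2=216.97_deg

crossed belt: β = asin((r1+r2)/C) = asin(13/41) = 18.4860°
wrap1 = wrap2 = π + 2β = 216.9720°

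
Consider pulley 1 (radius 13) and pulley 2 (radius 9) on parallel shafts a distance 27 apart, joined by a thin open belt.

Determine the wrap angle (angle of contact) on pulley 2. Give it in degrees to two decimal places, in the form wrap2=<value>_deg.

open belt: β = asin((r2−r1)/C) = asin(-4/27) = -8.5196°
wrap1 = π − 2β = 197.0392°
wrap2 = π + 2β = 162.9608°

wrap2=162.96_deg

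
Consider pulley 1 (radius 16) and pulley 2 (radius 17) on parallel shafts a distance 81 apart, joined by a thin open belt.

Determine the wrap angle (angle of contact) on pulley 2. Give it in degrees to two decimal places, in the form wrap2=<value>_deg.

open belt: β = asin((r2−r1)/C) = asin(1/81) = 0.7074°
wrap1 = π − 2β = 178.5853°
wrap2 = π + 2β = 181.4147°

wrap2=181.41_deg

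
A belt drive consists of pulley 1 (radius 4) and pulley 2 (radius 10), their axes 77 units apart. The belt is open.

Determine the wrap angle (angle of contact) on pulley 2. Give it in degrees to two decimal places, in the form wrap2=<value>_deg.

wrap2=188.94_deg

open belt: β = asin((r2−r1)/C) = asin(6/77) = 4.4691°
wrap1 = π − 2β = 171.0617°
wrap2 = π + 2β = 188.9383°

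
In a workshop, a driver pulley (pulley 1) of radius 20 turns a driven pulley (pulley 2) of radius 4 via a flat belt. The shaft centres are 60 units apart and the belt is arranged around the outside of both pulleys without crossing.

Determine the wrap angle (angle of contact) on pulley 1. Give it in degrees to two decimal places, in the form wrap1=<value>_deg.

wrap1=210.93_deg

open belt: β = asin((r2−r1)/C) = asin(-16/60) = -15.4660°
wrap1 = π − 2β = 210.9320°
wrap2 = π + 2β = 149.0680°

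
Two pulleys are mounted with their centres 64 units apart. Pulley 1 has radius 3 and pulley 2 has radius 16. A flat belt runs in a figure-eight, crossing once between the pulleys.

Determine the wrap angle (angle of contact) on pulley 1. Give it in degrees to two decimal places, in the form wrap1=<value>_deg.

crossed belt: β = asin((r1+r2)/C) = asin(19/64) = 17.2700°
wrap1 = wrap2 = π + 2β = 214.5400°

wrap1=214.54_deg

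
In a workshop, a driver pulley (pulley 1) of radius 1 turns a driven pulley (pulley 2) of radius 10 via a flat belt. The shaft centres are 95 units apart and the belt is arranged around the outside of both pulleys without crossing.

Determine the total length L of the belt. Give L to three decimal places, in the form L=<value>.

L=225.411

open belt: β = asin((r2−r1)/C) = asin(9/95) = 5.4362°
wrap1 = π − 2β = 169.1277°
wrap2 = π + 2β = 190.8723°
tangent length = C·cosβ = 94.5727
L = r1·wrap1 + r2·wrap2 + 2·C·cosβ = 1·2.9518 + 10·3.3314 + 2·94.5727 = 225.4108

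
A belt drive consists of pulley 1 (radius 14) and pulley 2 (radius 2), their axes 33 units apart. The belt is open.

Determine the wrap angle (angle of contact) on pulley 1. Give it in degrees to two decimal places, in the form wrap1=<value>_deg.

open belt: β = asin((r2−r1)/C) = asin(-12/33) = -21.3237°
wrap1 = π − 2β = 222.6474°
wrap2 = π + 2β = 137.3526°

wrap1=222.65_deg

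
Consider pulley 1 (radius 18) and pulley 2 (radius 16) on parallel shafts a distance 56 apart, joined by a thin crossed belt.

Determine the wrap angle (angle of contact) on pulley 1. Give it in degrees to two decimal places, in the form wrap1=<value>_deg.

crossed belt: β = asin((r1+r2)/C) = asin(34/56) = 37.3832°
wrap1 = wrap2 = π + 2β = 254.7664°

wrap1=254.77_deg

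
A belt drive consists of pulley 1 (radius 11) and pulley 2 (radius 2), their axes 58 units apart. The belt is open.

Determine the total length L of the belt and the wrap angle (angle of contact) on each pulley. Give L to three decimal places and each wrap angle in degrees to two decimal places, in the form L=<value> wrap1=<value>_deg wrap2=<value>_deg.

open belt: β = asin((r2−r1)/C) = asin(-9/58) = -8.9268°
wrap1 = π − 2β = 197.8536°
wrap2 = π + 2β = 162.1464°
tangent length = C·cosβ = 57.2975
L = r1·wrap1 + r2·wrap2 + 2·C·cosβ = 11·3.4532 + 2·2.8300 + 2·57.2975 = 158.2401

L=158.240 wrap1=197.85_deg wrap2=162.15_deg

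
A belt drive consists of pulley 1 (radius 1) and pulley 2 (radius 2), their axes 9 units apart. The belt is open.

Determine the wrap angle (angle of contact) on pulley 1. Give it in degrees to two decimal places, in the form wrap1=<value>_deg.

wrap1=167.24_deg

open belt: β = asin((r2−r1)/C) = asin(1/9) = 6.3794°
wrap1 = π − 2β = 167.2413°
wrap2 = π + 2β = 192.7587°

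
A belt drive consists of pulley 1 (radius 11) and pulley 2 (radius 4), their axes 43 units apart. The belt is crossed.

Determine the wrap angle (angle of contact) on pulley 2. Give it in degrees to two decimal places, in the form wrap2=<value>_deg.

wrap2=220.83_deg

crossed belt: β = asin((r1+r2)/C) = asin(15/43) = 20.4162°
wrap1 = wrap2 = π + 2β = 220.8324°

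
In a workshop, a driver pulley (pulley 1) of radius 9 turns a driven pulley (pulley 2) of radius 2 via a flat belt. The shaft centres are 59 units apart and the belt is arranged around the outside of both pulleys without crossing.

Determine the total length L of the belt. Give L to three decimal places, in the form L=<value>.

L=153.389

open belt: β = asin((r2−r1)/C) = asin(-7/59) = -6.8139°
wrap1 = π − 2β = 193.6277°
wrap2 = π + 2β = 166.3723°
tangent length = C·cosβ = 58.5833
L = r1·wrap1 + r2·wrap2 + 2·C·cosβ = 9·3.3794 + 2·2.9037 + 2·58.5833 = 153.3890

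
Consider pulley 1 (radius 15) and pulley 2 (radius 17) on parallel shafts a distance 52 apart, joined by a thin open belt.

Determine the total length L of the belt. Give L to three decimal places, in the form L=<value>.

L=204.608

open belt: β = asin((r2−r1)/C) = asin(2/52) = 2.2042°
wrap1 = π − 2β = 175.5915°
wrap2 = π + 2β = 184.4085°
tangent length = C·cosβ = 51.9615
L = r1·wrap1 + r2·wrap2 + 2·C·cosβ = 15·3.0647 + 17·3.2185 + 2·51.9615 = 204.6079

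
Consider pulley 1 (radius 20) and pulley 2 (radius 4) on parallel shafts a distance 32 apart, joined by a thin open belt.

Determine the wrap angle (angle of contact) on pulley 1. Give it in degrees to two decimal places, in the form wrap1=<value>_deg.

wrap1=240.00_deg

open belt: β = asin((r2−r1)/C) = asin(-16/32) = -30.0000°
wrap1 = π − 2β = 240.0000°
wrap2 = π + 2β = 120.0000°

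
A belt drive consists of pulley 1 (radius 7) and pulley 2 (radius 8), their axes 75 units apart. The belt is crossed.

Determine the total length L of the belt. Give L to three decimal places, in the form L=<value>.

crossed belt: β = asin((r1+r2)/C) = asin(15/75) = 11.5370°
wrap1 = wrap2 = π + 2β = 203.0739°
tangent length = C·cosβ = 73.4847
L = (r1+r2)·wrap + 2·C·cosβ = 15·3.5443 + 2·73.4847 = 200.1340

L=200.134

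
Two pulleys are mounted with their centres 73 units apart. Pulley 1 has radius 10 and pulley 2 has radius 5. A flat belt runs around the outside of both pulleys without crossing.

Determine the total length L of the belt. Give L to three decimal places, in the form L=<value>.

open belt: β = asin((r2−r1)/C) = asin(-5/73) = -3.9274°
wrap1 = π − 2β = 187.8549°
wrap2 = π + 2β = 172.1451°
tangent length = C·cosβ = 72.8286
L = r1·wrap1 + r2·wrap2 + 2·C·cosβ = 10·3.2787 + 5·3.0045 + 2·72.8286 = 193.4665

L=193.466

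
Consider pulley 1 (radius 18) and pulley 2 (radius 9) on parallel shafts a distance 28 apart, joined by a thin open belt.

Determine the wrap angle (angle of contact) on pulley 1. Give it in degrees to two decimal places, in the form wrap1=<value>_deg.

wrap1=217.50_deg

open belt: β = asin((r2−r1)/C) = asin(-9/28) = -18.7493°
wrap1 = π − 2β = 217.4987°
wrap2 = π + 2β = 142.5013°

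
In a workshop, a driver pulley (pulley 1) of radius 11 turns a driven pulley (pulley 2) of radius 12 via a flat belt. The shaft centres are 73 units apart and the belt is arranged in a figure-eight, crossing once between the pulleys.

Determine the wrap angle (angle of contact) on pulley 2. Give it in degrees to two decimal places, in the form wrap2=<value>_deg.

wrap2=216.73_deg

crossed belt: β = asin((r1+r2)/C) = asin(23/73) = 18.3649°
wrap1 = wrap2 = π + 2β = 216.7299°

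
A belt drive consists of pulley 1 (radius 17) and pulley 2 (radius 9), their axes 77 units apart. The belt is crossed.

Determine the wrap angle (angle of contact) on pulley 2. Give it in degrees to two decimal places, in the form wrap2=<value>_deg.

crossed belt: β = asin((r1+r2)/C) = asin(26/77) = 19.7345°
wrap1 = wrap2 = π + 2β = 219.4690°

wrap2=219.47_deg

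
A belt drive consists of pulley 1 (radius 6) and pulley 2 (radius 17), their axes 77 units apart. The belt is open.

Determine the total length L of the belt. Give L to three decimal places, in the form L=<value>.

open belt: β = asin((r2−r1)/C) = asin(11/77) = 8.2132°
wrap1 = π − 2β = 163.5736°
wrap2 = π + 2β = 196.4264°
tangent length = C·cosβ = 76.2102
L = r1·wrap1 + r2·wrap2 + 2·C·cosβ = 6·2.8549 + 17·3.4283 + 2·76.2102 = 227.8307

L=227.831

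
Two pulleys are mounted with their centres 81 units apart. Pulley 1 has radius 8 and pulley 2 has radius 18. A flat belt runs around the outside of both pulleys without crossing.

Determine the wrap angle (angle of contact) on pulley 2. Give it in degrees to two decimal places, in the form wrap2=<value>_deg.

wrap2=194.18_deg

open belt: β = asin((r2−r1)/C) = asin(10/81) = 7.0916°
wrap1 = π − 2β = 165.8167°
wrap2 = π + 2β = 194.1833°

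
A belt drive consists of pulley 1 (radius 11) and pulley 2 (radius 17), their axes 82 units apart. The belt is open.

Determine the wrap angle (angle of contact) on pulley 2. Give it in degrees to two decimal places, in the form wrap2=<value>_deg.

wrap2=188.39_deg

open belt: β = asin((r2−r1)/C) = asin(6/82) = 4.1961°
wrap1 = π − 2β = 171.6078°
wrap2 = π + 2β = 188.3922°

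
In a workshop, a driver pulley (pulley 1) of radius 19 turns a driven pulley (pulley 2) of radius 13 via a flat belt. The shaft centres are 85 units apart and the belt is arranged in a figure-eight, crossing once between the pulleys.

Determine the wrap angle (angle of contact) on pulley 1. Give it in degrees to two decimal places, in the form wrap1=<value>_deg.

wrap1=224.23_deg

crossed belt: β = asin((r1+r2)/C) = asin(32/85) = 22.1152°
wrap1 = wrap2 = π + 2β = 224.2305°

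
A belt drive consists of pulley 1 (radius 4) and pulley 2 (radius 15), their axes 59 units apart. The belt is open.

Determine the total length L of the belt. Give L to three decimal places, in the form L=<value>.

L=179.747

open belt: β = asin((r2−r1)/C) = asin(11/59) = 10.7451°
wrap1 = π − 2β = 158.5097°
wrap2 = π + 2β = 201.4903°
tangent length = C·cosβ = 57.9655
L = r1·wrap1 + r2·wrap2 + 2·C·cosβ = 4·2.7665 + 15·3.5167 + 2·57.9655 = 179.7471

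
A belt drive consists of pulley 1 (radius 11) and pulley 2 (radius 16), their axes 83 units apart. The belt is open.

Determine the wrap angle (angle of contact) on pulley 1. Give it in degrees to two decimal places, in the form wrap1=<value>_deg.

open belt: β = asin((r2−r1)/C) = asin(5/83) = 3.4536°
wrap1 = π − 2β = 173.0927°
wrap2 = π + 2β = 186.9073°

wrap1=173.09_deg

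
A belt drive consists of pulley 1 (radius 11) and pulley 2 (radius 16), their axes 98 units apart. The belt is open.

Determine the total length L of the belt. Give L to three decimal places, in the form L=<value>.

open belt: β = asin((r2−r1)/C) = asin(5/98) = 2.9245°
wrap1 = π − 2β = 174.1510°
wrap2 = π + 2β = 185.8490°
tangent length = C·cosβ = 97.8724
L = r1·wrap1 + r2·wrap2 + 2·C·cosβ = 11·3.0395 + 16·3.2437 + 2·97.8724 = 281.0782

L=281.078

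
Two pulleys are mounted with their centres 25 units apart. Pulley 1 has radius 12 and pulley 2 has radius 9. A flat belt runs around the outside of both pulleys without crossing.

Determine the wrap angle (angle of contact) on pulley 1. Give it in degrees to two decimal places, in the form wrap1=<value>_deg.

wrap1=193.78_deg

open belt: β = asin((r2−r1)/C) = asin(-3/25) = -6.8921°
wrap1 = π − 2β = 193.7842°
wrap2 = π + 2β = 166.2158°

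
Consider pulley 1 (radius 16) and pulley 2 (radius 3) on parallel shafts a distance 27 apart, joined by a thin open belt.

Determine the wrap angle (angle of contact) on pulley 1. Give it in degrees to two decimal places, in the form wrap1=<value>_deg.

wrap1=237.56_deg

open belt: β = asin((r2−r1)/C) = asin(-13/27) = -28.7822°
wrap1 = π − 2β = 237.5644°
wrap2 = π + 2β = 122.4356°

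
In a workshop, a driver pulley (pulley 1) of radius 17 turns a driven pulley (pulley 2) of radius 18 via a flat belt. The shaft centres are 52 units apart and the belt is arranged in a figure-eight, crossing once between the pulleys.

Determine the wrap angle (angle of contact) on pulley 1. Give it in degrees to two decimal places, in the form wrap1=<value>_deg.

crossed belt: β = asin((r1+r2)/C) = asin(35/52) = 42.3050°
wrap1 = wrap2 = π + 2β = 264.6100°

wrap1=264.61_deg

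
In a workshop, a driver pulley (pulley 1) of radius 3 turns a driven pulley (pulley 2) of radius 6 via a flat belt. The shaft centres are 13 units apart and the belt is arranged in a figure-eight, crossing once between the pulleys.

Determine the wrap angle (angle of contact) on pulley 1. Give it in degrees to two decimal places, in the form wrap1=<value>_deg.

wrap1=267.63_deg

crossed belt: β = asin((r1+r2)/C) = asin(9/13) = 43.8131°
wrap1 = wrap2 = π + 2β = 267.6261°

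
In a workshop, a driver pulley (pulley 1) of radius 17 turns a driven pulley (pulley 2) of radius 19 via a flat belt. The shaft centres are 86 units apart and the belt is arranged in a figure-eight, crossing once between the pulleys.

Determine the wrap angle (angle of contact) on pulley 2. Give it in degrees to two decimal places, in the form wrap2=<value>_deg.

wrap2=229.49_deg

crossed belt: β = asin((r1+r2)/C) = asin(36/86) = 24.7465°
wrap1 = wrap2 = π + 2β = 229.4930°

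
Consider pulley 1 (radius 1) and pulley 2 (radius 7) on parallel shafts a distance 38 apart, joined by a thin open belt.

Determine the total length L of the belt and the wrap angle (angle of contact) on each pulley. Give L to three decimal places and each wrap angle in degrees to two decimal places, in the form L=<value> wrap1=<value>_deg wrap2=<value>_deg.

open belt: β = asin((r2−r1)/C) = asin(6/38) = 9.0847°
wrap1 = π − 2β = 161.8306°
wrap2 = π + 2β = 198.1694°
tangent length = C·cosβ = 37.5233
L = r1·wrap1 + r2·wrap2 + 2·C·cosβ = 1·2.8245 + 7·3.4587 + 2·37.5233 = 102.0821

L=102.082 wrap1=161.83_deg wrap2=198.17_deg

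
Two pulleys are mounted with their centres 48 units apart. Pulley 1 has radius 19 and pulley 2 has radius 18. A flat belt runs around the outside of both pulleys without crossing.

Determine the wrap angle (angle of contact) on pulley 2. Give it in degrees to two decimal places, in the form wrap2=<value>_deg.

open belt: β = asin((r2−r1)/C) = asin(-1/48) = -1.1937°
wrap1 = π − 2β = 182.3875°
wrap2 = π + 2β = 177.6125°

wrap2=177.61_deg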